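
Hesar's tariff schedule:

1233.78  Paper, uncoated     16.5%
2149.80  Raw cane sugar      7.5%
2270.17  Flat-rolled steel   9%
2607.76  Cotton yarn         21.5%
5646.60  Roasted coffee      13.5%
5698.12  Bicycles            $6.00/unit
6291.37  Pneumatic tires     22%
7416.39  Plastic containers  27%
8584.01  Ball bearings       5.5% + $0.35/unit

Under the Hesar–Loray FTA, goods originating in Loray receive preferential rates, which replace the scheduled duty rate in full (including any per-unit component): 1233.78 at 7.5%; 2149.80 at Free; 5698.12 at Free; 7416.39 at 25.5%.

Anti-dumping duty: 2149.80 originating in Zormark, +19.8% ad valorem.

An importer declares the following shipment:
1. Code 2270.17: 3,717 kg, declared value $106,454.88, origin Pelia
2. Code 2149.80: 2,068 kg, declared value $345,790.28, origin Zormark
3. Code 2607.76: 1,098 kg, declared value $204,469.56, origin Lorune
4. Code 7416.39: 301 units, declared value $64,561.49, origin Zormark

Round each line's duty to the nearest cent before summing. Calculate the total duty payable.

Line 1 (2270.17, Pelia, 3,717 kg, $106,454.88):
Base rate for 2270.17 is 9%.
Duty = $106,454.88 × 9% = $9,580.94.
Line 2 (2149.80, Zormark, 2,068 kg, $345,790.28):
Base rate for 2149.80 is 7.5%.
2149.80 has an FTA preferential rate, but origin Zormark is not Loray; base rate stands.
Additional duty on 2149.80 from Zormark: +19.8%. Applied ad valorem rate: 7.5% + 19.8% = 27.3%.
Duty = $345,790.28 × 27.3% = $94,400.75.
Line 3 (2607.76, Lorune, 1,098 kg, $204,469.56):
Base rate for 2607.76 is 21.5%.
Duty = $204,469.56 × 21.5% = $43,960.96.
Line 4 (7416.39, Zormark, 301 units, $64,561.49):
Base rate for 7416.39 is 27%.
7416.39 has an FTA preferential rate, but origin Zormark is not Loray; base rate stands.
Duty = $64,561.49 × 27% = $17,431.60.
Total = $9,580.94 + $94,400.75 + $43,960.96 + $17,431.60 = $165,374.25.

$165,374.25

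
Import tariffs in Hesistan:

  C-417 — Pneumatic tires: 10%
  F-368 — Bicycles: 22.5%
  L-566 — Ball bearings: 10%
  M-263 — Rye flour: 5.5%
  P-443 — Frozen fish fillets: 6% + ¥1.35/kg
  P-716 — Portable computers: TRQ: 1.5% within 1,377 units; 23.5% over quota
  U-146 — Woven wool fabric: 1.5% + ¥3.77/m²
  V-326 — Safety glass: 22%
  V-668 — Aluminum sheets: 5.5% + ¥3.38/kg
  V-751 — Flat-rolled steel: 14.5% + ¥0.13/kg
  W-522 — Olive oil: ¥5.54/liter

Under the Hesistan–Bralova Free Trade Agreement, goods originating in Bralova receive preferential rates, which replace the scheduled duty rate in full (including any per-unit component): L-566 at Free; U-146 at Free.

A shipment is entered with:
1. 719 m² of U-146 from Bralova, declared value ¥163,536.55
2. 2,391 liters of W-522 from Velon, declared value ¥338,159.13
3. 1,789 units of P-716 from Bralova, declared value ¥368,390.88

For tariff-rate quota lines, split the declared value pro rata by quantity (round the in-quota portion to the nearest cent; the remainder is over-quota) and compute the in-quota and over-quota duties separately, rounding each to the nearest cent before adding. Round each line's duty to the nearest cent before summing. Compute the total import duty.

¥37,436.59

Line 1 (U-146, Bralova, 719 m², ¥163,536.55):
Base rate for U-146 is 1.5% + ¥3.77/m².
Origin Bralova qualifies under the Hesistan–Bralova agreement and U-146 is covered: preferential rate Free applies instead.
Duty = ¥163,536.55 × 0% = ¥0.00.
Line 2 (W-522, Velon, 2,391 liters, ¥338,159.13):
Base rate for W-522 is ¥5.54/liter.
Duty = 2,391 × ¥5.54 = ¥13,246.14.
Line 3 (P-716, Bralova, 1,789 units, ¥368,390.88):
Code P-716 is under a tariff-rate quota (threshold 1,377 units). In-quota: 1,377 units at 1.5%; over-quota: 412 units at 23.5%.
Pro-rata value split: in-quota = ¥368,390.88 × 1,377/1,789 = ¥283,551.84; over-quota = ¥368,390.88 − ¥283,551.84 = ¥84,839.04.
In-quota duty = ¥283,551.84 × 1.5% = ¥4,253.28. Over-quota duty = ¥84,839.04 × 23.5% = ¥19,937.17.
Line duty = ¥4,253.28 + ¥19,937.17 = ¥24,190.45.
Total = ¥0.00 + ¥13,246.14 + ¥24,190.45 = ¥37,436.59.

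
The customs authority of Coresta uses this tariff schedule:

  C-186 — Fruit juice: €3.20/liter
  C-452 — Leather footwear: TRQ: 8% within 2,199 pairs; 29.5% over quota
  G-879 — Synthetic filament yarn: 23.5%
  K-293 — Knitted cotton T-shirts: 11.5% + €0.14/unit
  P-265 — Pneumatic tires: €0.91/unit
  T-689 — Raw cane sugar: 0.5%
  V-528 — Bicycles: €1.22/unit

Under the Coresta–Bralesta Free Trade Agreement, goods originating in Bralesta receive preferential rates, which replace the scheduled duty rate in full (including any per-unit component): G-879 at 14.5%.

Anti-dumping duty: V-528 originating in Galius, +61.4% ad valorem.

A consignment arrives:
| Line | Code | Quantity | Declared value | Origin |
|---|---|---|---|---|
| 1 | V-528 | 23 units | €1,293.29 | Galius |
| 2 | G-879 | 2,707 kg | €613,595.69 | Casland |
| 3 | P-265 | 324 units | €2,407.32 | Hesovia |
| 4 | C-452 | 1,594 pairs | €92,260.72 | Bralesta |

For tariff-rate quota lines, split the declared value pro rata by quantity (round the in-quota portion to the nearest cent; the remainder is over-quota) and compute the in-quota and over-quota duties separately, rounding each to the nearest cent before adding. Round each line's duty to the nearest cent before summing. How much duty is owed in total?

€152,692.83

Line 1 (V-528, Galius, 23 units, €1,293.29):
Base rate for V-528 is €1.22/unit.
Additional duty on V-528 from Galius: +61.4% ad valorem. Applied ad valorem rate = 61.4%.
Duty = €1,293.29 × 61.4% + 23 × €1.22 = €822.14.
Line 2 (G-879, Casland, 2,707 kg, €613,595.69):
Base rate for G-879 is 23.5%.
G-879 has an FTA preferential rate, but origin Casland is not Bralesta; base rate stands.
Duty = €613,595.69 × 23.5% = €144,194.99.
Line 3 (P-265, Hesovia, 324 units, €2,407.32):
Base rate for P-265 is €0.91/unit.
Duty = 324 × €0.91 = €294.84.
Line 4 (C-452, Bralesta, 1,594 pairs, €92,260.72):
Code C-452 is under a tariff-rate quota (threshold 2,199 pairs). Quantity 1,594 pairs is within the quota, so the in-quota rate 8% applies to the full value.
Duty = €92,260.72 × 8% = €7,380.86.
Total = €822.14 + €144,194.99 + €294.84 + €7,380.86 = €152,692.83.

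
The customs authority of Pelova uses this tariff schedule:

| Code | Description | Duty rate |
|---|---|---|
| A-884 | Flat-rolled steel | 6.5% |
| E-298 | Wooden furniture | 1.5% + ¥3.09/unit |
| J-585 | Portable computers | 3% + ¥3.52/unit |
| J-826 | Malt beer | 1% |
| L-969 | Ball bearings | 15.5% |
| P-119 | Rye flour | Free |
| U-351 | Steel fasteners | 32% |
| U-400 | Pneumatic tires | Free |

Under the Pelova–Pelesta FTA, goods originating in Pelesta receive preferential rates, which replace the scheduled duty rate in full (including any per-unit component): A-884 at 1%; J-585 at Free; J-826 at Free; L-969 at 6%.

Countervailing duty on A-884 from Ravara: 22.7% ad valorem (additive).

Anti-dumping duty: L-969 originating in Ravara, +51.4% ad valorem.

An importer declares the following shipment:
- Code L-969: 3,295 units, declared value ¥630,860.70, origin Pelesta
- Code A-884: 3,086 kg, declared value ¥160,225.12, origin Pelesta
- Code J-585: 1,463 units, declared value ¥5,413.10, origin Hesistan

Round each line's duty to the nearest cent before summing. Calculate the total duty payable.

¥44,766.04

Line 1 (L-969, Pelesta, 3,295 units, ¥630,860.70):
Base rate for L-969 is 15.5%.
Origin Pelesta qualifies under the Pelova–Pelesta agreement and L-969 is covered: preferential rate 6% applies instead.
The additional-duty order on L-969 targets Ravara, not Pelesta; it does not apply.
Duty = ¥630,860.70 × 6% = ¥37,851.64.
Line 2 (A-884, Pelesta, 3,086 kg, ¥160,225.12):
Base rate for A-884 is 6.5%.
Origin Pelesta qualifies under the Pelova–Pelesta agreement and A-884 is covered: preferential rate 1% applies instead.
The additional-duty order on A-884 targets Ravara, not Pelesta; it does not apply.
Duty = ¥160,225.12 × 1% = ¥1,602.25.
Line 3 (J-585, Hesistan, 1,463 units, ¥5,413.10):
Base rate for J-585 is 3% + ¥3.52/unit.
J-585 has an FTA preferential rate, but origin Hesistan is not Pelesta; base rate stands.
Duty = ¥5,413.10 × 3% + 1,463 × ¥3.52 = ¥5,312.15.
Total = ¥37,851.64 + ¥1,602.25 + ¥5,312.15 = ¥44,766.04.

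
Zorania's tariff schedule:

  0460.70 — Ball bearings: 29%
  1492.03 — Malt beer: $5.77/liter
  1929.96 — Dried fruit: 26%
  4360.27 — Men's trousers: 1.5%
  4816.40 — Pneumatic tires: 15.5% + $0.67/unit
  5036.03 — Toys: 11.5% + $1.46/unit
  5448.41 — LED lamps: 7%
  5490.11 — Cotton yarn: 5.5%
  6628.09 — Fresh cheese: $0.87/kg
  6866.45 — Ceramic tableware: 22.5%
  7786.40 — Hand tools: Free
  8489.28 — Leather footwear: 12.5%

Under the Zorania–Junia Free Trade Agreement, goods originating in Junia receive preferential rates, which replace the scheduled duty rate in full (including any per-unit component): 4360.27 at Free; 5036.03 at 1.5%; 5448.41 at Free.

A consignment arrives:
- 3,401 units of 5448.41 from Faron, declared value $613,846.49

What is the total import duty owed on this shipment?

$42,969.25

Line 1 (5448.41, Faron, 3,401 units, $613,846.49):
Base rate for 5448.41 is 7%.
5448.41 has an FTA preferential rate, but origin Faron is not Junia; base rate stands.
Duty = $613,846.49 × 7% = $42,969.25.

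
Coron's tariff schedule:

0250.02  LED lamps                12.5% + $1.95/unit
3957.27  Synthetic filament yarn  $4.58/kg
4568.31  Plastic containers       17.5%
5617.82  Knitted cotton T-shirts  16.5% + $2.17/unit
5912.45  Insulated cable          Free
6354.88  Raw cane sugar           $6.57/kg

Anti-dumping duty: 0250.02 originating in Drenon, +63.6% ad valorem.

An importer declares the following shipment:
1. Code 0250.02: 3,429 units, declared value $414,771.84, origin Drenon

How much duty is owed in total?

Line 1 (0250.02, Drenon, 3,429 units, $414,771.84):
Base rate for 0250.02 is 12.5% + $1.95/unit.
Additional duty on 0250.02 from Drenon: +63.6%. Applied ad valorem rate: 12.5% + 63.6% = 76.1%.
Duty = $414,771.84 × 76.1% + 3,429 × $1.95 = $322,327.92.

$322,327.92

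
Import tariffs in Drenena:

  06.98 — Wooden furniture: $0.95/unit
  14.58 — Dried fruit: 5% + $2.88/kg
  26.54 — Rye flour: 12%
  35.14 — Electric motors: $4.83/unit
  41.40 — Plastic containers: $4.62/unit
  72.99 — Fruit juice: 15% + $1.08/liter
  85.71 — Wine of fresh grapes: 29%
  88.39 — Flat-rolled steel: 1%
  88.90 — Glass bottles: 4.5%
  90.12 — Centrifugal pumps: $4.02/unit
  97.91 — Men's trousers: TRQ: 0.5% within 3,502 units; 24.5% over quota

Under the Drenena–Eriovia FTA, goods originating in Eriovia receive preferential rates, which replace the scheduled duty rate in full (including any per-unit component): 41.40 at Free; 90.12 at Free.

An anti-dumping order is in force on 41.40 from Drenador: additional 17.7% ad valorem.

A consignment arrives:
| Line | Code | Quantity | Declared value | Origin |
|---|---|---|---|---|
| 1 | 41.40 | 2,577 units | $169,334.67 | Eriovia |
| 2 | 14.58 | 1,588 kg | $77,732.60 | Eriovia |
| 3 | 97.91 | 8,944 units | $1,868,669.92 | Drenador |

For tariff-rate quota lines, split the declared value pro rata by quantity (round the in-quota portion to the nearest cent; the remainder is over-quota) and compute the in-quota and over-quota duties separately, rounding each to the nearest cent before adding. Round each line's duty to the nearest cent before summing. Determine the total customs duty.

Line 1 (41.40, Eriovia, 2,577 units, $169,334.67):
Base rate for 41.40 is $4.62/unit.
Origin Eriovia qualifies under the Drenena–Eriovia agreement and 41.40 is covered: preferential rate Free applies instead.
The additional-duty order on 41.40 targets Drenador, not Eriovia; it does not apply.
Duty = $169,334.67 × 0% = $0.00.
Line 2 (14.58, Eriovia, 1,588 kg, $77,732.60):
Base rate for 14.58 is 5% + $2.88/kg.
Origin Eriovia is the FTA partner but 14.58 is not on the preference list; base rate stands.
Duty = $77,732.60 × 5% + 1,588 × $2.88 = $8,460.07.
Line 3 (97.91, Drenador, 8,944 units, $1,868,669.92):
Code 97.91 is under a tariff-rate quota (threshold 3,502 units). In-quota: 3,502 units at 0.5%; over-quota: 5,442 units at 24.5%.
Pro-rata value split: in-quota = $1,868,669.92 × 3,502/8,944 = $731,672.86; over-quota = $1,868,669.92 − $731,672.86 = $1,136,997.06.
In-quota duty = $731,672.86 × 0.5% = $3,658.36. Over-quota duty = $1,136,997.06 × 24.5% = $278,564.28.
Line duty = $3,658.36 + $278,564.28 = $282,222.64.
Total = $0.00 + $8,460.07 + $282,222.64 = $290,682.71.

$290,682.71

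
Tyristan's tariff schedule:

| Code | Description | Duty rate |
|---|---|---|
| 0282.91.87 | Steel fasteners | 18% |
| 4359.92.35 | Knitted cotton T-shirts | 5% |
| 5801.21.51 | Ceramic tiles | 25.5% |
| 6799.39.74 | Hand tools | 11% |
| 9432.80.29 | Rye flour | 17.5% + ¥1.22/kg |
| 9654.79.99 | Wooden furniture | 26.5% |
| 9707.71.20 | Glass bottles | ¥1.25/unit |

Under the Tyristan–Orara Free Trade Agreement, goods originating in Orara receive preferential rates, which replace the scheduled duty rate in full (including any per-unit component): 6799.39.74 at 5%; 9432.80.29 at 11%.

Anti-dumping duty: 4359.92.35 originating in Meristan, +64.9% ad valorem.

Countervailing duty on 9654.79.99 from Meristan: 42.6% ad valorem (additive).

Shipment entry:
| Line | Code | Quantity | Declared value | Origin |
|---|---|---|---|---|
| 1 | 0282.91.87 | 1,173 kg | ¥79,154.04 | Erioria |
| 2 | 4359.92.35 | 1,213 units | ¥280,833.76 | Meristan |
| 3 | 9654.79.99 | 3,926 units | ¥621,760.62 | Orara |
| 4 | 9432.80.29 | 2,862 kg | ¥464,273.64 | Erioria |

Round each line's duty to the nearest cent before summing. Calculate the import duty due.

Line 1 (0282.91.87, Erioria, 1,173 kg, ¥79,154.04):
Base rate for 0282.91.87 is 18%.
Duty = ¥79,154.04 × 18% = ¥14,247.73.
Line 2 (4359.92.35, Meristan, 1,213 units, ¥280,833.76):
Base rate for 4359.92.35 is 5%.
Additional duty on 4359.92.35 from Meristan: +64.9%. Applied ad valorem rate: 5% + 64.9% = 69.9%.
Duty = ¥280,833.76 × 69.9% = ¥196,302.80.
Line 3 (9654.79.99, Orara, 3,926 units, ¥621,760.62):
Base rate for 9654.79.99 is 26.5%.
Origin Orara is the FTA partner but 9654.79.99 is not on the preference list; base rate stands.
The additional-duty order on 9654.79.99 targets Meristan, not Orara; it does not apply.
Duty = ¥621,760.62 × 26.5% = ¥164,766.56.
Line 4 (9432.80.29, Erioria, 2,862 kg, ¥464,273.64):
Base rate for 9432.80.29 is 17.5% + ¥1.22/kg.
9432.80.29 has an FTA preferential rate, but origin Erioria is not Orara; base rate stands.
Duty = ¥464,273.64 × 17.5% + 2,862 × ¥1.22 = ¥84,739.53.
Total = ¥14,247.73 + ¥196,302.80 + ¥164,766.56 + ¥84,739.53 = ¥460,056.62.

¥460,056.62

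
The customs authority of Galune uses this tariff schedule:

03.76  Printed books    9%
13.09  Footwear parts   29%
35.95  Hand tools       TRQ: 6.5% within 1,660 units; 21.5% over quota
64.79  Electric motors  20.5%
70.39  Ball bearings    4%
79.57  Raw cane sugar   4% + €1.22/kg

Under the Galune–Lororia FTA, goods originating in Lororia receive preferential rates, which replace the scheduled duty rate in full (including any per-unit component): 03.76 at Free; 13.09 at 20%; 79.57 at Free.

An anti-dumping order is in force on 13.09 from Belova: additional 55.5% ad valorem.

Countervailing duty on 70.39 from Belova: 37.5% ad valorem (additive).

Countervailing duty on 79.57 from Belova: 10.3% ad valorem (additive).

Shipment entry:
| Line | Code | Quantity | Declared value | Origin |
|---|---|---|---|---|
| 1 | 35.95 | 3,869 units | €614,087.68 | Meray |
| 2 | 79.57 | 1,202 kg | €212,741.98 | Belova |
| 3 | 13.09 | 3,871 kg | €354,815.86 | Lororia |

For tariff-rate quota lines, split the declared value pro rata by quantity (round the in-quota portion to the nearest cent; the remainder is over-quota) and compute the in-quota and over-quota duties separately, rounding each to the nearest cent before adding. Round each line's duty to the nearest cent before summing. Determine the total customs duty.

€195,359.28

Line 1 (35.95, Meray, 3,869 units, €614,087.68):
Code 35.95 is under a tariff-rate quota (threshold 1,660 units). In-quota: 1,660 units at 6.5%; over-quota: 2,209 units at 21.5%.
Pro-rata value split: in-quota = €614,087.68 × 1,660/3,869 = €263,475.20; over-quota = €614,087.68 − €263,475.20 = €350,612.48.
In-quota duty = €263,475.20 × 6.5% = €17,125.89. Over-quota duty = €350,612.48 × 21.5% = €75,381.68.
Line duty = €17,125.89 + €75,381.68 = €92,507.57.
Line 2 (79.57, Belova, 1,202 kg, €212,741.98):
Base rate for 79.57 is 4% + €1.22/kg.
79.57 has an FTA preferential rate, but origin Belova is not Lororia; base rate stands.
Additional duty on 79.57 from Belova: +10.3%. Applied ad valorem rate: 4% + 10.3% = 14.3%.
Duty = €212,741.98 × 14.3% + 1,202 × €1.22 = €31,888.54.
Line 3 (13.09, Lororia, 3,871 kg, €354,815.86):
Base rate for 13.09 is 29%.
Origin Lororia qualifies under the Galune–Lororia agreement and 13.09 is covered: preferential rate 20% applies instead.
The additional-duty order on 13.09 targets Belova, not Lororia; it does not apply.
Duty = €354,815.86 × 20% = €70,963.17.
Total = €92,507.57 + €31,888.54 + €70,963.17 = €195,359.28.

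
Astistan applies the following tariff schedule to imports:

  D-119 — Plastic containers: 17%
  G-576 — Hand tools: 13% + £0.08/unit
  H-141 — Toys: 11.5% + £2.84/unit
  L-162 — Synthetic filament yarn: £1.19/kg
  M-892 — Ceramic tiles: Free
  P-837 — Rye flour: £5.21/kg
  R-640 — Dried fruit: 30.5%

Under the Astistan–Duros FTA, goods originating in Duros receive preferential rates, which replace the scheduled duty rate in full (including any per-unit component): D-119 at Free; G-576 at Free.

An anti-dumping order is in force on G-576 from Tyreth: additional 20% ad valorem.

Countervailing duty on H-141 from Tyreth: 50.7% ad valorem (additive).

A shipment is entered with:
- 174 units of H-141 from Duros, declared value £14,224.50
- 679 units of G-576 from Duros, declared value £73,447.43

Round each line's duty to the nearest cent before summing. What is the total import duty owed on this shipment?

£2,129.98

Line 1 (H-141, Duros, 174 units, £14,224.50):
Base rate for H-141 is 11.5% + £2.84/unit.
Origin Duros is the FTA partner but H-141 is not on the preference list; base rate stands.
The additional-duty order on H-141 targets Tyreth, not Duros; it does not apply.
Duty = £14,224.50 × 11.5% + 174 × £2.84 = £2,129.98.
Line 2 (G-576, Duros, 679 units, £73,447.43):
Base rate for G-576 is 13% + £0.08/unit.
Origin Duros qualifies under the Astistan–Duros agreement and G-576 is covered: preferential rate Free applies instead.
The additional-duty order on G-576 targets Tyreth, not Duros; it does not apply.
Duty = £73,447.43 × 0% = £0.00.
Total = £2,129.98 + £0.00 = £2,129.98.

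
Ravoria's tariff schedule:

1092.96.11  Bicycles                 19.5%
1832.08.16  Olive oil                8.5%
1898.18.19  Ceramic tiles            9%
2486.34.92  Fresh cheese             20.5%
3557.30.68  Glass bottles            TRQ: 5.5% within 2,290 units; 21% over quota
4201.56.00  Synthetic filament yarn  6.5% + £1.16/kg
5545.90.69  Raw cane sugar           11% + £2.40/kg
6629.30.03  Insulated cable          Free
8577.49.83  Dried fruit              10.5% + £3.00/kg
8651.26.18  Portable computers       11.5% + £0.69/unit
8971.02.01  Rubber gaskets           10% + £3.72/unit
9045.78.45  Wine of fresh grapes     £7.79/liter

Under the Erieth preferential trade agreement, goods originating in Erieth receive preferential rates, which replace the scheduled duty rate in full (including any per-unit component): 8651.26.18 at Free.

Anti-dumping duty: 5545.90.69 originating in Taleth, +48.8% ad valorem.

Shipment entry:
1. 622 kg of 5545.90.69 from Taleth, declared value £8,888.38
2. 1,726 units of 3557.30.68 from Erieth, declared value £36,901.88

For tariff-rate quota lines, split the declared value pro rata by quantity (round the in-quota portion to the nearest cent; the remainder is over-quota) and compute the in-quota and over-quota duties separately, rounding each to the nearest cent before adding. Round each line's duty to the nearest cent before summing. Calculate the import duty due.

Line 1 (5545.90.69, Taleth, 622 kg, £8,888.38):
Base rate for 5545.90.69 is 11% + £2.40/kg.
Additional duty on 5545.90.69 from Taleth: +48.8%. Applied ad valorem rate: 11% + 48.8% = 59.8%.
Duty = £8,888.38 × 59.8% + 622 × £2.40 = £6,808.05.
Line 2 (3557.30.68, Erieth, 1,726 units, £36,901.88):
Code 3557.30.68 is under a tariff-rate quota (threshold 2,290 units). Quantity 1,726 units is within the quota, so the in-quota rate 5.5% applies to the full value.
Duty = £36,901.88 × 5.5% = £2,029.60.
Total = £6,808.05 + £2,029.60 = £8,837.65.

£8,837.65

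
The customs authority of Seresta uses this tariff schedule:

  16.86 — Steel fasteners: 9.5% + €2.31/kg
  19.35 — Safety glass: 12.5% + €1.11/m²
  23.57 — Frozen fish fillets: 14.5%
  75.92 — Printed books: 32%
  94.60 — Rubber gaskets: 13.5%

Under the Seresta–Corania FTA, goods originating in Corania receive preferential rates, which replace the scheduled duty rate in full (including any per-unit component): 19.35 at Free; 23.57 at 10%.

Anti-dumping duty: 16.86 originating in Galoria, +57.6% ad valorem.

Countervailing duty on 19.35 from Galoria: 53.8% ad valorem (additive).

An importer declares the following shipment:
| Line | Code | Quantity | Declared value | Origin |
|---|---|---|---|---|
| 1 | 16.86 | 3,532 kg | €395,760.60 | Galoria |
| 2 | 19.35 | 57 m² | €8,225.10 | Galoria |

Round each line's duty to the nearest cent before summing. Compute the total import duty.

Line 1 (16.86, Galoria, 3,532 kg, €395,760.60):
Base rate for 16.86 is 9.5% + €2.31/kg.
Additional duty on 16.86 from Galoria: +57.6%. Applied ad valorem rate: 9.5% + 57.6% = 67.1%.
Duty = €395,760.60 × 67.1% + 3,532 × €2.31 = €273,714.28.
Line 2 (19.35, Galoria, 57 m², €8,225.10):
Base rate for 19.35 is 12.5% + €1.11/m².
19.35 has an FTA preferential rate, but origin Galoria is not Corania; base rate stands.
Additional duty on 19.35 from Galoria: +53.8%. Applied ad valorem rate: 12.5% + 53.8% = 66.3%.
Duty = €8,225.10 × 66.3% + 57 × €1.11 = €5,516.51.
Total = €273,714.28 + €5,516.51 = €279,230.79.

€279,230.79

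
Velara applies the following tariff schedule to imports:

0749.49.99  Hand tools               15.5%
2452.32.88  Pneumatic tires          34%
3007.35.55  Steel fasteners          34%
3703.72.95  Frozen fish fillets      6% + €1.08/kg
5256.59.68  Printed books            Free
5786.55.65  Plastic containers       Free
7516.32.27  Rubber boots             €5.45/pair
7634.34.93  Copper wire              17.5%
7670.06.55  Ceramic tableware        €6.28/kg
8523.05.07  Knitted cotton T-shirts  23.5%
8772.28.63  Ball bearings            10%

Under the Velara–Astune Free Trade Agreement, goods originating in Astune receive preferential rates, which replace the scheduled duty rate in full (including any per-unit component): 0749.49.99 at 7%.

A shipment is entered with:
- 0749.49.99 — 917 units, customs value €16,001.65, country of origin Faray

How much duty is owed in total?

Line 1 (0749.49.99, Faray, 917 units, €16,001.65):
Base rate for 0749.49.99 is 15.5%.
0749.49.99 has an FTA preferential rate, but origin Faray is not Astune; base rate stands.
Duty = €16,001.65 × 15.5% = €2,480.26.

€2,480.26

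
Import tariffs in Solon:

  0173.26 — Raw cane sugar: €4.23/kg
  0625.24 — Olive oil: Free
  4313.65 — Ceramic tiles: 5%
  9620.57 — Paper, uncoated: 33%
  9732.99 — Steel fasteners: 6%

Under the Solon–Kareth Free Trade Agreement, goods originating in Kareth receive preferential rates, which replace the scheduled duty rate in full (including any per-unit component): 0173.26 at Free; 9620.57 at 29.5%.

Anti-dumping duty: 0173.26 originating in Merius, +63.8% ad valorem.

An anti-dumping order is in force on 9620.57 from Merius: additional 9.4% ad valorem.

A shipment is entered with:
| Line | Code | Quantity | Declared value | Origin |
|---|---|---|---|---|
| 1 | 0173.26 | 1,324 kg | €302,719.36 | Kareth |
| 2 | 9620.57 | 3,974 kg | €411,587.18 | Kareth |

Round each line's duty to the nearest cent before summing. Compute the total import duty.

Line 1 (0173.26, Kareth, 1,324 kg, €302,719.36):
Base rate for 0173.26 is €4.23/kg.
Origin Kareth qualifies under the Solon–Kareth agreement and 0173.26 is covered: preferential rate Free applies instead.
The additional-duty order on 0173.26 targets Merius, not Kareth; it does not apply.
Duty = €302,719.36 × 0% = €0.00.
Line 2 (9620.57, Kareth, 3,974 kg, €411,587.18):
Base rate for 9620.57 is 33%.
Origin Kareth qualifies under the Solon–Kareth agreement and 9620.57 is covered: preferential rate 29.5% applies instead.
The additional-duty order on 9620.57 targets Merius, not Kareth; it does not apply.
Duty = €411,587.18 × 29.5% = €121,418.22.
Total = €0.00 + €121,418.22 = €121,418.22.

€121,418.22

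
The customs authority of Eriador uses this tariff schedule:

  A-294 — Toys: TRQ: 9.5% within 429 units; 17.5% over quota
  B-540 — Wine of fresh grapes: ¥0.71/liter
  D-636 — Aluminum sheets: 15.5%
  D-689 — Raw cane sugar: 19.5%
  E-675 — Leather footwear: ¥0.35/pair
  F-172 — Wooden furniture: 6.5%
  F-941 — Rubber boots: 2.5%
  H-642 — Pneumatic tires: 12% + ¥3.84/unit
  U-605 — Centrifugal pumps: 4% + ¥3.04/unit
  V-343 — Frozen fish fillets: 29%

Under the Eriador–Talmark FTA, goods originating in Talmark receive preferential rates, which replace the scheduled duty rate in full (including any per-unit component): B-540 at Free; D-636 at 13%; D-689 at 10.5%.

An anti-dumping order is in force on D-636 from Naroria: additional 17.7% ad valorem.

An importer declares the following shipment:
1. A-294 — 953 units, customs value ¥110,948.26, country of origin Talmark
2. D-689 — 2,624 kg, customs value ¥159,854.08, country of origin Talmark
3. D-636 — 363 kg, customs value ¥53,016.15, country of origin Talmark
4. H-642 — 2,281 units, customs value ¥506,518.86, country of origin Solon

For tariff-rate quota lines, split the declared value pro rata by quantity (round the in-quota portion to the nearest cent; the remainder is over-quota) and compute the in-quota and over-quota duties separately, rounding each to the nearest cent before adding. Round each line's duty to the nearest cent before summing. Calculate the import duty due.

Line 1 (A-294, Talmark, 953 units, ¥110,948.26):
Code A-294 is under a tariff-rate quota (threshold 429 units). In-quota: 429 units at 9.5%; over-quota: 524 units at 17.5%.
Pro-rata value split: in-quota = ¥110,948.26 × 429/953 = ¥49,944.18; over-quota = ¥110,948.26 − ¥49,944.18 = ¥61,004.08.
In-quota duty = ¥49,944.18 × 9.5% = ¥4,744.70. Over-quota duty = ¥61,004.08 × 17.5% = ¥10,675.71.
Line duty = ¥4,744.70 + ¥10,675.71 = ¥15,420.41.
Line 2 (D-689, Talmark, 2,624 kg, ¥159,854.08):
Base rate for D-689 is 19.5%.
Origin Talmark qualifies under the Eriador–Talmark agreement and D-689 is covered: preferential rate 10.5% applies instead.
Duty = ¥159,854.08 × 10.5% = ¥16,784.68.
Line 3 (D-636, Talmark, 363 kg, ¥53,016.15):
Base rate for D-636 is 15.5%.
Origin Talmark qualifies under the Eriador–Talmark agreement and D-636 is covered: preferential rate 13% applies instead.
The additional-duty order on D-636 targets Naroria, not Talmark; it does not apply.
Duty = ¥53,016.15 × 13% = ¥6,892.10.
Line 4 (H-642, Solon, 2,281 units, ¥506,518.86):
Base rate for H-642 is 12% + ¥3.84/unit.
Duty = ¥506,518.86 × 12% + 2,281 × ¥3.84 = ¥69,541.30.
Total = ¥15,420.41 + ¥16,784.68 + ¥6,892.10 + ¥69,541.30 = ¥108,638.49.

¥108,638.49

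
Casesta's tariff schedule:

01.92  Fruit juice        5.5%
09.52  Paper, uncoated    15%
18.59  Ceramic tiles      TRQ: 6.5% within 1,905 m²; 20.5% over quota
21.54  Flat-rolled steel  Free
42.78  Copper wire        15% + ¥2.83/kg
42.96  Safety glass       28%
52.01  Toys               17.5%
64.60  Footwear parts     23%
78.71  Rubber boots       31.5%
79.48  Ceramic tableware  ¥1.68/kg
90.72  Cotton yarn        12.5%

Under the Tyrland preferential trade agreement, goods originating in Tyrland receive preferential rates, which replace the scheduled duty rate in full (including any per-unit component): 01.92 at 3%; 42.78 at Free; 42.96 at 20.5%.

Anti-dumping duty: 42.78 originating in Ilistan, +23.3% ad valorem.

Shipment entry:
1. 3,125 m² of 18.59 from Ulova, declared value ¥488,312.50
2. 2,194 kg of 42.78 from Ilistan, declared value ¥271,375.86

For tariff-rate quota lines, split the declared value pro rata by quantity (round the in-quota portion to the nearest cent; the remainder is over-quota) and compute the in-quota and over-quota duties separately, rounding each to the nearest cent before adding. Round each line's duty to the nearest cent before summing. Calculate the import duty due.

¥168,575.49

Line 1 (18.59, Ulova, 3,125 m², ¥488,312.50):
Code 18.59 is under a tariff-rate quota (threshold 1,905 m²). In-quota: 1,905 m² at 6.5%; over-quota: 1,220 m² at 20.5%.
Pro-rata value split: in-quota = ¥488,312.50 × 1,905/3,125 = ¥297,675.30; over-quota = ¥488,312.50 − ¥297,675.30 = ¥190,637.20.
In-quota duty = ¥297,675.30 × 6.5% = ¥19,348.89. Over-quota duty = ¥190,637.20 × 20.5% = ¥39,080.63.
Line duty = ¥19,348.89 + ¥39,080.63 = ¥58,429.52.
Line 2 (42.78, Ilistan, 2,194 kg, ¥271,375.86):
Base rate for 42.78 is 15% + ¥2.83/kg.
42.78 has an FTA preferential rate, but origin Ilistan is not Tyrland; base rate stands.
Additional duty on 42.78 from Ilistan: +23.3%. Applied ad valorem rate: 15% + 23.3% = 38.3%.
Duty = ¥271,375.86 × 38.3% + 2,194 × ¥2.83 = ¥110,145.97.
Total = ¥58,429.52 + ¥110,145.97 = ¥168,575.49.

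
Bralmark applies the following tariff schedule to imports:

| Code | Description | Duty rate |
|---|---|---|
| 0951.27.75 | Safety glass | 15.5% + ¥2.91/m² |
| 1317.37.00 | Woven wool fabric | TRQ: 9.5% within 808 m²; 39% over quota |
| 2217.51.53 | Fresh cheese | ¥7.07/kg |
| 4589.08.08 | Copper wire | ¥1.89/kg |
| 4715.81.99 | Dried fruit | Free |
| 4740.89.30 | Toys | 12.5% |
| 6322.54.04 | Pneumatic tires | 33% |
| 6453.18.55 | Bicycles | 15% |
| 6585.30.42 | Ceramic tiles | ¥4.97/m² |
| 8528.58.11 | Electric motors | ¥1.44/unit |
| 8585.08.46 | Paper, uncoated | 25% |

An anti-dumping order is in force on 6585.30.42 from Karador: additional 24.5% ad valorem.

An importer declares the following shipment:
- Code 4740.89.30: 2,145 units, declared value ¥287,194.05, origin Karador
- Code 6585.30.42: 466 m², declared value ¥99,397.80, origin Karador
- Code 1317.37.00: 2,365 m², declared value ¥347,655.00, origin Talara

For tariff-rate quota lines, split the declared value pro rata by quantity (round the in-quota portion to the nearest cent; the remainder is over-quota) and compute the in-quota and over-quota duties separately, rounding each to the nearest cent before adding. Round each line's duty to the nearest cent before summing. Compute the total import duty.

¥163,114.27

Line 1 (4740.89.30, Karador, 2,145 units, ¥287,194.05):
Base rate for 4740.89.30 is 12.5%.
Duty = ¥287,194.05 × 12.5% = ¥35,899.26.
Line 2 (6585.30.42, Karador, 466 m², ¥99,397.80):
Base rate for 6585.30.42 is ¥4.97/m².
Additional duty on 6585.30.42 from Karador: +24.5% ad valorem. Applied ad valorem rate = 24.5%.
Duty = ¥99,397.80 × 24.5% + 466 × ¥4.97 = ¥26,668.48.
Line 3 (1317.37.00, Talara, 2,365 m², ¥347,655.00):
Code 1317.37.00 is under a tariff-rate quota (threshold 808 m²). In-quota: 808 m² at 9.5%; over-quota: 1,557 m² at 39%.
Pro-rata value split: in-quota = ¥347,655.00 × 808/2,365 = ¥118,776.00; over-quota = ¥347,655.00 − ¥118,776.00 = ¥228,879.00.
In-quota duty = ¥118,776.00 × 9.5% = ¥11,283.72. Over-quota duty = ¥228,879.00 × 39% = ¥89,262.81.
Line duty = ¥11,283.72 + ¥89,262.81 = ¥100,546.53.
Total = ¥35,899.26 + ¥26,668.48 + ¥100,546.53 = ¥163,114.27.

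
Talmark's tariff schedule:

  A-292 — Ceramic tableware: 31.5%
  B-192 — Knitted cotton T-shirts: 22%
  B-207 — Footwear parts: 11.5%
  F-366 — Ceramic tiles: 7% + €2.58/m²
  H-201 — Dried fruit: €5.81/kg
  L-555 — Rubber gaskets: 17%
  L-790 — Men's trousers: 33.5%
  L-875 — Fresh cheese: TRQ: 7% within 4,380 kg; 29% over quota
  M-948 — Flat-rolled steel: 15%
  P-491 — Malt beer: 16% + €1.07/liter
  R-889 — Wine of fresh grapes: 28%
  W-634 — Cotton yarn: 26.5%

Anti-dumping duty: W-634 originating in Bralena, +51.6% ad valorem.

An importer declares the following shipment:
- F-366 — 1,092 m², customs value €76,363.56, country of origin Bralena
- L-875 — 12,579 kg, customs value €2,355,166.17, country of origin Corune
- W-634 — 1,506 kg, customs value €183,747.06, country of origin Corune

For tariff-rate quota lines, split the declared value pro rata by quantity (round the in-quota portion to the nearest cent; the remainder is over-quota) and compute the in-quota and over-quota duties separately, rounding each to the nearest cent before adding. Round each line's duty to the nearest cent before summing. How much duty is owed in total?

€559,439.14

Line 1 (F-366, Bralena, 1,092 m², €76,363.56):
Base rate for F-366 is 7% + €2.58/m².
Duty = €76,363.56 × 7% + 1,092 × €2.58 = €8,162.81.
Line 2 (L-875, Corune, 12,579 kg, €2,355,166.17):
Code L-875 is under a tariff-rate quota (threshold 4,380 kg). In-quota: 4,380 kg at 7%; over-quota: 8,199 kg at 29%.
Pro-rata value split: in-quota = €2,355,166.17 × 4,380/12,579 = €820,067.40; over-quota = €2,355,166.17 − €820,067.40 = €1,535,098.77.
In-quota duty = €820,067.40 × 7% = €57,404.72. Over-quota duty = €1,535,098.77 × 29% = €445,178.64.
Line duty = €57,404.72 + €445,178.64 = €502,583.36.
Line 3 (W-634, Corune, 1,506 kg, €183,747.06):
Base rate for W-634 is 26.5%.
The additional-duty order on W-634 targets Bralena, not Corune; it does not apply.
Duty = €183,747.06 × 26.5% = €48,692.97.
Total = €8,162.81 + €502,583.36 + €48,692.97 = €559,439.14.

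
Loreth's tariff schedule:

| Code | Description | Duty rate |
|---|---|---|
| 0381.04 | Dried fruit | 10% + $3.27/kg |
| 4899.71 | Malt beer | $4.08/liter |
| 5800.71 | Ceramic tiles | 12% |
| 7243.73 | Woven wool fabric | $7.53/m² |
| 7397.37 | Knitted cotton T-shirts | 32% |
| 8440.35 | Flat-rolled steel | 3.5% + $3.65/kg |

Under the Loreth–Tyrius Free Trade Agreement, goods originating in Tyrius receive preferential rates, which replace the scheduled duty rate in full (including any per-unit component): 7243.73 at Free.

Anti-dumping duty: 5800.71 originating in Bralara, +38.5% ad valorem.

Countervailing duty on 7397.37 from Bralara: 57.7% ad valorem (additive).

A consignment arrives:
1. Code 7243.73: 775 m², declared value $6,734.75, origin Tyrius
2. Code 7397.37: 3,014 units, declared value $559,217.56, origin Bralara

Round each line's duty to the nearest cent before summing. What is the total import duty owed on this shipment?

$501,618.15

Line 1 (7243.73, Tyrius, 775 m², $6,734.75):
Base rate for 7243.73 is $7.53/m².
Origin Tyrius qualifies under the Loreth–Tyrius agreement and 7243.73 is covered: preferential rate Free applies instead.
Duty = $6,734.75 × 0% = $0.00.
Line 2 (7397.37, Bralara, 3,014 units, $559,217.56):
Base rate for 7397.37 is 32%.
Additional duty on 7397.37 from Bralara: +57.7%. Applied ad valorem rate: 32% + 57.7% = 89.7%.
Duty = $559,217.56 × 89.7% = $501,618.15.
Total = $0.00 + $501,618.15 = $501,618.15.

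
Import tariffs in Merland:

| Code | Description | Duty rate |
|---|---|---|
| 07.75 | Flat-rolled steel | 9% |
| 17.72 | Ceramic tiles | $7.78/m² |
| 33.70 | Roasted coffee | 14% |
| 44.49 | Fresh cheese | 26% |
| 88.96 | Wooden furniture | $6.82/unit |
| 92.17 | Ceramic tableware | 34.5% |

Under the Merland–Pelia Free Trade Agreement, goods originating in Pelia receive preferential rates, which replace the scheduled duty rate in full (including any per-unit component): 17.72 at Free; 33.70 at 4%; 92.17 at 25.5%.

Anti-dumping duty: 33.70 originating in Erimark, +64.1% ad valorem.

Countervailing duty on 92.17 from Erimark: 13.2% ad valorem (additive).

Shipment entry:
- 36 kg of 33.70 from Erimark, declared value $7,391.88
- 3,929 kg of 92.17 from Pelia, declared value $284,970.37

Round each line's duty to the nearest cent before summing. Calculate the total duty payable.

$78,440.50

Line 1 (33.70, Erimark, 36 kg, $7,391.88):
Base rate for 33.70 is 14%.
33.70 has an FTA preferential rate, but origin Erimark is not Pelia; base rate stands.
Additional duty on 33.70 from Erimark: +64.1%. Applied ad valorem rate: 14% + 64.1% = 78.1%.
Duty = $7,391.88 × 78.1% = $5,773.06.
Line 2 (92.17, Pelia, 3,929 kg, $284,970.37):
Base rate for 92.17 is 34.5%.
Origin Pelia qualifies under the Merland–Pelia agreement and 92.17 is covered: preferential rate 25.5% applies instead.
The additional-duty order on 92.17 targets Erimark, not Pelia; it does not apply.
Duty = $284,970.37 × 25.5% = $72,667.44.
Total = $5,773.06 + $72,667.44 = $78,440.50.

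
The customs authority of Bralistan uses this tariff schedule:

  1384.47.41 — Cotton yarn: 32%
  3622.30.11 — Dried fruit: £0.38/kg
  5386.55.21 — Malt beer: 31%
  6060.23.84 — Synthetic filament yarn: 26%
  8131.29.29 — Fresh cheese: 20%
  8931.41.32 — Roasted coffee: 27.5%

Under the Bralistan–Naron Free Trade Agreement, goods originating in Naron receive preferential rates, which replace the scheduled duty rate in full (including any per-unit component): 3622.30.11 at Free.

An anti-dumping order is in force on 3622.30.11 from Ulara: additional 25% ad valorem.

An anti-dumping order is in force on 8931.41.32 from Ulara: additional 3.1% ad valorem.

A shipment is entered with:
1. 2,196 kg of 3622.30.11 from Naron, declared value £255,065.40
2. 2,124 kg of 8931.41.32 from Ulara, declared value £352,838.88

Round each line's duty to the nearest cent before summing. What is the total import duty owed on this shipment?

£107,968.70

Line 1 (3622.30.11, Naron, 2,196 kg, £255,065.40):
Base rate for 3622.30.11 is £0.38/kg.
Origin Naron qualifies under the Bralistan–Naron agreement and 3622.30.11 is covered: preferential rate Free applies instead.
The additional-duty order on 3622.30.11 targets Ulara, not Naron; it does not apply.
Duty = £255,065.40 × 0% = £0.00.
Line 2 (8931.41.32, Ulara, 2,124 kg, £352,838.88):
Base rate for 8931.41.32 is 27.5%.
Additional duty on 8931.41.32 from Ulara: +3.1%. Applied ad valorem rate: 27.5% + 3.1% = 30.6%.
Duty = £352,838.88 × 30.6% = £107,968.70.
Total = £0.00 + £107,968.70 = £107,968.70.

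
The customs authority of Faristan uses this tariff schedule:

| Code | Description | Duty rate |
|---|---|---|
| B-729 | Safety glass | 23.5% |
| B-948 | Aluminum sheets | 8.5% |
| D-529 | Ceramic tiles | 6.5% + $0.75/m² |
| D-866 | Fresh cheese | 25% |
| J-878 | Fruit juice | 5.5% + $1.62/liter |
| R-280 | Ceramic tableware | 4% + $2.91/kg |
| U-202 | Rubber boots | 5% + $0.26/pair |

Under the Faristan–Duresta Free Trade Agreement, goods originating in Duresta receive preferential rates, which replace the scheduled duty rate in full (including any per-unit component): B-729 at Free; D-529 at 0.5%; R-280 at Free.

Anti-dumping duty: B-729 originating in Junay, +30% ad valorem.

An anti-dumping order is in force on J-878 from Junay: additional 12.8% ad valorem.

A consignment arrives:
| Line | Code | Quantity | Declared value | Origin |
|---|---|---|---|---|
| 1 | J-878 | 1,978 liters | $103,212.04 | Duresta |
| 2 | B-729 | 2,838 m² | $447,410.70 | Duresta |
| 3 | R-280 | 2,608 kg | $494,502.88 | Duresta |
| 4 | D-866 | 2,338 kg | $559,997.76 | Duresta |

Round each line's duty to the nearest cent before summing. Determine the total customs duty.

Line 1 (J-878, Duresta, 1,978 liters, $103,212.04):
Base rate for J-878 is 5.5% + $1.62/liter.
Origin Duresta is the FTA partner but J-878 is not on the preference list; base rate stands.
The additional-duty order on J-878 targets Junay, not Duresta; it does not apply.
Duty = $103,212.04 × 5.5% + 1,978 × $1.62 = $8,881.02.
Line 2 (B-729, Duresta, 2,838 m², $447,410.70):
Base rate for B-729 is 23.5%.
Origin Duresta qualifies under the Faristan–Duresta agreement and B-729 is covered: preferential rate Free applies instead.
The additional-duty order on B-729 targets Junay, not Duresta; it does not apply.
Duty = $447,410.70 × 0% = $0.00.
Line 3 (R-280, Duresta, 2,608 kg, $494,502.88):
Base rate for R-280 is 4% + $2.91/kg.
Origin Duresta qualifies under the Faristan–Duresta agreement and R-280 is covered: preferential rate Free applies instead.
Duty = $494,502.88 × 0% = $0.00.
Line 4 (D-866, Duresta, 2,338 kg, $559,997.76):
Base rate for D-866 is 25%.
Origin Duresta is the FTA partner but D-866 is not on the preference list; base rate stands.
Duty = $559,997.76 × 25% = $139,999.44.
Total = $8,881.02 + $0.00 + $0.00 + $139,999.44 = $148,880.46.

$148,880.46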